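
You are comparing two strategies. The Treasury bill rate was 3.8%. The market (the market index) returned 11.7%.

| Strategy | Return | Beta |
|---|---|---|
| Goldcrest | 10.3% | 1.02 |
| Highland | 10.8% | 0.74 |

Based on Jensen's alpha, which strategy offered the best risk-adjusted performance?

Highland

Goldcrest: α = 10.3% − [3.8% + 1.02 × (11.7% − 3.8%)] = -1.558
Highland: α = 10.8% − [3.8% + 0.74 × (11.7% − 3.8%)] = 1.154
Highest: Highland (1.154).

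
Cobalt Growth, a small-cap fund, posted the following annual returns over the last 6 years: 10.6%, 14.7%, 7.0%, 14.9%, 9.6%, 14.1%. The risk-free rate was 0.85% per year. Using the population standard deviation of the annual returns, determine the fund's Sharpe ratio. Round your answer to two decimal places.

r̄ = (10.6 + 14.7 + 7 + 14.9 + 9.6 + 14.1) / 6 = 70.90 / 6 = 11.8167%
Σ(r − r̄)² = 52.6283; population σ = √(52.6283/6) = 2.9617%
Sharpe = (r̄ − rf) / σ = (11.8167 − 0.85) / 2.9617 = 10.9667 / 2.9617 = 3.7028

3.70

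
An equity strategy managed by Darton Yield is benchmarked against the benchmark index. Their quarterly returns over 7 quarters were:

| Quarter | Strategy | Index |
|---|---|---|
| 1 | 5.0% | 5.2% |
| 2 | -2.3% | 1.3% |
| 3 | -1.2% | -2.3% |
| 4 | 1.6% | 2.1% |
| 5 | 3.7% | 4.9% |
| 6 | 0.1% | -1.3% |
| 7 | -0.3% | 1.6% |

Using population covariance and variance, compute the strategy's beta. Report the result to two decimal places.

0.75

r̄p = 0.9429%,  r̄m = 1.6429%
Cov = Σ(rp − r̄p)(rm − r̄m) / 7 = 5.1153
Var(rm) = Σ(rm − r̄m)² / 7 = 6.8282
β = Cov / Var = 5.1153 / 6.8282 = 0.7491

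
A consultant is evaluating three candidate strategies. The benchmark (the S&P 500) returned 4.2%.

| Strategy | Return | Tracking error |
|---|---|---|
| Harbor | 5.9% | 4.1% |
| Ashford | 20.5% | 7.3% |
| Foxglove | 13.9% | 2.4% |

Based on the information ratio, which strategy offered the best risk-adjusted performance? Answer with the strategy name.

Foxglove

Harbor: IR = (5.9% − 4.2%) / 4.1% = 0.415
Ashford: IR = (20.5% − 4.2%) / 7.3% = 2.233
Foxglove: IR = (13.9% − 4.2%) / 2.4% = 4.042
Highest: Foxglove (4.042).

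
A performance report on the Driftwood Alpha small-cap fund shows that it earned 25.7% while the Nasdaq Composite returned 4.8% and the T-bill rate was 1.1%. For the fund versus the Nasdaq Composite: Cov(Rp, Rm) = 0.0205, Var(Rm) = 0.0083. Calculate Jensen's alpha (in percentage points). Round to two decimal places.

β = Cov / Var = 0.0205 / 0.0083 = 2.4699
E[R] = Rf + β(Rm − Rf) = 1.1% + 2.4699 × (4.8% − 1.1%) = 10.2386%
α = Rp − E[R] = 25.7% − 10.2386% = 15.4614

15.46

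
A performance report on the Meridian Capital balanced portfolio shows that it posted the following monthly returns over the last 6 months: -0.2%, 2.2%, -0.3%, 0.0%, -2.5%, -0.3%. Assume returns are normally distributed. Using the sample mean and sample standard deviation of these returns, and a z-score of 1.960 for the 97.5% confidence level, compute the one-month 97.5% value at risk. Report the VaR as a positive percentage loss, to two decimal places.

Mean return r̄ = -1.10 / 6 = -0.1833%
Σ(r − r̄)² = (-0.2 − (-0.1833))² + (2.2 − (-0.1833))² + (-0.3 − (-0.1833))² + … = 11.1083
σ = √[11.1083 / 5] = 1.4905%
VaR = −(r̄ − z·σ) = −(-0.1833 − 1.960 × 1.4905) = −(-3.1047) = 3.1047%

3.10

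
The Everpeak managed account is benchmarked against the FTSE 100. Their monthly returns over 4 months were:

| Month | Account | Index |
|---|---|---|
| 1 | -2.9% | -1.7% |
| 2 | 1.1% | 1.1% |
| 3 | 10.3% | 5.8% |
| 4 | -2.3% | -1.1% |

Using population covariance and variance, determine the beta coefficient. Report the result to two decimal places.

r̄p = 1.5500%,  r̄m = 1.0250%
Cov = Σ(rp − r̄p)(rm − r̄m) / 4 = 15.5138
Var(rm) = Σ(rm − r̄m)² / 4 = 8.6869
β = Cov / Var = 15.5138 / 8.6869 = 1.7859

1.79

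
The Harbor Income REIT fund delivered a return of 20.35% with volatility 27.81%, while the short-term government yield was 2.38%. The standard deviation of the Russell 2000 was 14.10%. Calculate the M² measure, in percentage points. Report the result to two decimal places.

11.49

Sharpe = (Rp − Rf) / σp = (20.35% − 2.38%) / 27.81% = 0.6462
M² = Rf + Sharpe × σm = 2.38% + 0.6462 × 14.10% = 11.4914%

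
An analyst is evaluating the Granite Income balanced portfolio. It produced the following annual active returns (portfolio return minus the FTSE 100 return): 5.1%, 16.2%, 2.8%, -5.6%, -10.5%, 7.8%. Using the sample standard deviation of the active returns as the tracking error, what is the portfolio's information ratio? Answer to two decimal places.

0.28

μ = (5.1 + 16.2 + 2.8 − 5.6 − 10.5 + 7.8) / 6 = 15.80 / 6 = 2.6333%
Σ(r − μ)² = (5.1 − 2.6333)² + (16.2 − 2.6333)² + … = 457.1333
sample σ = √(457.1333 / 5) = √91.4267 = 9.5617%
IR = μ / tracking error = 2.6333 / 9.5617 = 0.2754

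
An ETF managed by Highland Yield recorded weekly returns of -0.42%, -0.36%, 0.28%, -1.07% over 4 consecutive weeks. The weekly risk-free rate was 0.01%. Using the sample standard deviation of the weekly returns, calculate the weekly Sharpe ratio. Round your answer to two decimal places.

-0.73

Mean return r̄ = -1.570 / 4 = -0.3925%
Σ(r − r̄)² = (-0.42 − (-0.3925))² + (-0.36 − (-0.3925))² + (0.28 − (-0.3925))² + … = 0.9131
σ = √[0.9131 / 3] = 0.5517%
Sharpe = (r̄ − rf) / σ = (-0.3925 − 0.01) / 0.5517 = -0.4025 / 0.5517 = -0.7296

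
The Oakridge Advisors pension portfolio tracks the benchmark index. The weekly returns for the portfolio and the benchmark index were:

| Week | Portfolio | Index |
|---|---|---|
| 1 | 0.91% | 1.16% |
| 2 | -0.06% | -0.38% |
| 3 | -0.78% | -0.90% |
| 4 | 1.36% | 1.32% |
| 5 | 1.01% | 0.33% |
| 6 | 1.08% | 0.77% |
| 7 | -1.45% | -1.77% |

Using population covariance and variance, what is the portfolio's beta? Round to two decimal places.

0.91

r̄p = 0.2957%,  r̄m = 0.0757%
Cov = Σ(rp − r̄p)(rm − r̄m) / 7 = 1.0215
Var(rm) = Σ(rm − r̄m)² / 7 = 1.1196
β = Cov / Var = 1.0215 / 1.1196 = 0.9124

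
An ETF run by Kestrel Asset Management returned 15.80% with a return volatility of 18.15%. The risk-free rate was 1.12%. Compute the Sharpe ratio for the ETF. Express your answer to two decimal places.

0.81

Sharpe = (Rp − Rf) / σp = (15.80% − 1.12%) / 18.15% = 14.68% / 18.15% = 0.8088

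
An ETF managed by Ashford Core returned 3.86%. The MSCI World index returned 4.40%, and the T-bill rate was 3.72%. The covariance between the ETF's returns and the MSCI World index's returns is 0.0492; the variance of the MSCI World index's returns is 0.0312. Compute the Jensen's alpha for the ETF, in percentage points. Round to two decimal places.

β = Cov / Var = 0.0492 / 0.0312 = 1.5769
E[R] = Rf + β(Rm − Rf) = 3.72% + 1.5769 × (4.40% − 3.72%) = 4.7923%
α = Rp − E[R] = 3.86% − 4.7923% = -0.9323

-0.93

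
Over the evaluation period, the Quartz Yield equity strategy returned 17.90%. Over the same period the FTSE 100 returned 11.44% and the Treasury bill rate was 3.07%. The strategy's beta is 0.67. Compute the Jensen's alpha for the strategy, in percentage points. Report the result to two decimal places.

CAPM expected return = Rf + β(Rm − Rf) = 3.07% + 0.67 × (11.44% − 3.07%) = 3.07 + 0.67 × 8.37 = 8.6779%
Jensen's α = Rp − E[R] = 17.90% − 8.6779% = 9.2221

9.22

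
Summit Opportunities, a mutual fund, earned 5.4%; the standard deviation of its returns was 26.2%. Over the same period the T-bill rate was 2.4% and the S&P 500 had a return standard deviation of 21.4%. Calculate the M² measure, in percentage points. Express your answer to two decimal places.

4.85

Sharpe = (Rp − Rf) / σp = (5.4% − 2.4%) / 26.2% = 0.1145
M² = Rf + Sharpe × σm = 2.4% + 0.1145 × 21.4% = 4.8503%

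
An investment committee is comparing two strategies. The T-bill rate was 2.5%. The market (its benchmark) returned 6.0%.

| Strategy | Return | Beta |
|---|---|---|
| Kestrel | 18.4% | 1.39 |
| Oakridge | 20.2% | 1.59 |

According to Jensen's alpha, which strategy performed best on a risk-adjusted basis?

Kestrel: α = 18.4% − [2.5% + 1.39 × (6.0% − 2.5%)] = 11.035
Oakridge: α = 20.2% − [2.5% + 1.59 × (6.0% − 2.5%)] = 12.135
Highest: Oakridge (12.135).

Oakridge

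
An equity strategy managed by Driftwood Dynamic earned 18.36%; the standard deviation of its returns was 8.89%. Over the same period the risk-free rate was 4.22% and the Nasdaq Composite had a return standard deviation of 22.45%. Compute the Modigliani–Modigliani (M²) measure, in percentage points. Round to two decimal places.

Sharpe = (Rp − Rf) / σp = (18.36% − 4.22%) / 8.89% = 1.5906
M² = Rf + Sharpe × σm = 4.22% + 1.5906 × 22.45% = 39.9290%

39.93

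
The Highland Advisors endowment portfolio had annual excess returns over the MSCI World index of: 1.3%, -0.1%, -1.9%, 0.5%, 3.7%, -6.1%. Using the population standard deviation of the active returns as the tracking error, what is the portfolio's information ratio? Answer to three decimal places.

-0.143

Mean return r̄ = -2.60 / 6 = -0.4333%
Population std dev = √[55.3333 / 6] = 3.0368%
IR = r̄ / tracking error = -0.4333 / 3.0368 = -0.1427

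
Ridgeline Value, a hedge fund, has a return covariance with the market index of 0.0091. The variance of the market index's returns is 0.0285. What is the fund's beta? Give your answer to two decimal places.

β = Cov(Rp, Rm) / Var(Rm) = 0.0091 / 0.0285 = 0.3193

0.32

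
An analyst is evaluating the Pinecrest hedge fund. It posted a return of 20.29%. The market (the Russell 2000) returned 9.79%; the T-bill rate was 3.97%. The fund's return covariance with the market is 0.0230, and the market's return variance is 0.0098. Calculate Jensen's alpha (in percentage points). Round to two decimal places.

2.66

β = Cov / Var = 0.0230 / 0.0098 = 2.3469
E[R] = Rf + β(Rm − Rf) = 3.97% + 2.3469 × (9.79% − 3.97%) = 17.6290%
α = Rp − E[R] = 20.29% − 17.6290% = 2.6610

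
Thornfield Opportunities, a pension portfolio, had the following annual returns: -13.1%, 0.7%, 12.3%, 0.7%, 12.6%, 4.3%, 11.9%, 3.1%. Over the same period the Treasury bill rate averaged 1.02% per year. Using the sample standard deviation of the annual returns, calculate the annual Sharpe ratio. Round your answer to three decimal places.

0.353

Mean return r̄ = 32.50 / 8 = 4.0625%
Sample σ = √[Σ(r − r̄)² / 7] = √[520.3188 / 7] = √74.3313 = 8.6216%
Sharpe = (r̄ − rf) / σ = (4.0625 − 1.02) / 8.6216 = 3.0425 / 8.6216 = 0.3529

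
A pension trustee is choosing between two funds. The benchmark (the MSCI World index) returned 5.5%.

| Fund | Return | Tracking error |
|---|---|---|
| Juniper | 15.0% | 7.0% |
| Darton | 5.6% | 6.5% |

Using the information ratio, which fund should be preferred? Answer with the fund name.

Juniper

Juniper: IR = (15.0% − 5.5%) / 7.0% = 1.357
Darton: IR = (5.6% − 5.5%) / 6.5% = 0.015
Highest: Juniper (1.357).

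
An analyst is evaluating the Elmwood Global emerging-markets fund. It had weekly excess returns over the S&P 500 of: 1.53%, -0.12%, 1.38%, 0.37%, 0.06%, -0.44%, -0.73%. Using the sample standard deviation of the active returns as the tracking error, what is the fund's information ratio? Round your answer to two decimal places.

0.34

r̄ = (1.53 − 0.12 + 1.38 + 0.37 + 0.06 − 0.44 − 0.73) / 7 = 2.050 / 7 = 0.2929%
Σ(r − r̄)² = 4.5263; sample σ = √(4.5263/6) = 0.8686%
IR = r̄ / tracking error = 0.2929 / 0.8686 = 0.3372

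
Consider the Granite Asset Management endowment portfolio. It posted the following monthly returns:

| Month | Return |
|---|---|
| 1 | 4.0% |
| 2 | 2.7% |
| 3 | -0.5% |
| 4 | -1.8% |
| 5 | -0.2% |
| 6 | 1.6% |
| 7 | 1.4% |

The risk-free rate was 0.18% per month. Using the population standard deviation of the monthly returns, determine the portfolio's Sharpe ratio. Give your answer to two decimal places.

0.46

r̄ = (4 + 2.7 − 0.5 − 1.8 − 0.2 + 1.6 + 1.4) / 7 = 1.0286%
Σ(r − r̄)² = (4 − 1.0286)² + (2.7 − 1.0286)² + (-0.5 − 1.0286)² + … = 23.9343
σ = √[23.9343 / 7] = 1.8491%
Sharpe = (r̄ − rf) / σ = (1.0286 − 0.18) / 1.8491 = 0.8486 / 1.8491 = 0.4589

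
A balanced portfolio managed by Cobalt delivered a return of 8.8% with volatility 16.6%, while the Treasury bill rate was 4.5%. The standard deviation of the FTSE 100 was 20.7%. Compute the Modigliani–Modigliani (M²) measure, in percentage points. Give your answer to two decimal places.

Sharpe = (Rp − Rf) / σp = (8.8% − 4.5%) / 16.6% = 0.2590
M² = Rf + Sharpe × σm = 4.5% + 0.2590 × 20.7% = 9.8613%

9.86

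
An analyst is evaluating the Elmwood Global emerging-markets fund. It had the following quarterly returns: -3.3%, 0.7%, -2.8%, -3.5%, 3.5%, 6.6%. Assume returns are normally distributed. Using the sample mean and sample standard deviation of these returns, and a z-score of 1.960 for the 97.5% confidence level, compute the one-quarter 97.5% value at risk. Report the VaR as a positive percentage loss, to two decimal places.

r̄ = (-3.3 + 0.7 − 2.8 − 3.5 + 3.5 + 6.6) / 6 = 1.20 / 6 = 0.2000%
Σ(r − r̄)² = (-3.3 − 0.2000)² + (0.7 − 0.2000)² + … = 87.0400
sample σ = √(87.0400 / 5) = √17.4080 = 4.1723%
VaR = −(r̄ − z·σ) = −(0.2000 − 1.960 × 4.1723) = −(-7.9777) = 7.9777%

7.98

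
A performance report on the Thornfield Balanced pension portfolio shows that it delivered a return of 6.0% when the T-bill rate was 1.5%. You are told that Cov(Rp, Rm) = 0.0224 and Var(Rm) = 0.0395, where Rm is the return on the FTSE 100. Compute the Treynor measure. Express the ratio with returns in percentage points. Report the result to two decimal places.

7.94

β = Cov / Var = 0.0224 / 0.0395 = 0.5671
Treynor = (Rp − Rf) / β = (6.0% − 1.5%) / 0.5671 = 4.50 / 0.5671 = 7.9351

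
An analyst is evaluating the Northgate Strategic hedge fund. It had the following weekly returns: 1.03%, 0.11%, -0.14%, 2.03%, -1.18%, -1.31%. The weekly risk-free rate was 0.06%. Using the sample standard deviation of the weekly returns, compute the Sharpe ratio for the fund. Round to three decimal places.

r̄ = (1.03 + 0.11 − 0.14 + 2.03 − 1.18 − 1.31) / 6 = 0.540 / 6 = 0.0900%
Sample σ = √[Σ(r − r̄)² / 5] = √[8.2734 / 5] = √1.6547 = 1.2864%
Sharpe = (r̄ − rf) / σ = (0.0900 − 0.06) / 1.2864 = 0.0300 / 1.2864 = 0.0233

0.023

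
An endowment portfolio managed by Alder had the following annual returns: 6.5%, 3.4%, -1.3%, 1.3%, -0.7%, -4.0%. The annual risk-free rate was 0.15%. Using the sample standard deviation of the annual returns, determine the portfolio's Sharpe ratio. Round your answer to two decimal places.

0.19

r̄ = (6.5 + 3.4 − 1.3 + 1.3 − 0.7 − 4) / 6 = 0.8667%
Σ(r − r̄)² = 69.1733; sample σ = √(69.1733/5) = 3.7195%
Sharpe = (r̄ − rf) / σ = (0.8667 − 0.15) / 3.7195 = 0.7167 / 3.7195 = 0.1927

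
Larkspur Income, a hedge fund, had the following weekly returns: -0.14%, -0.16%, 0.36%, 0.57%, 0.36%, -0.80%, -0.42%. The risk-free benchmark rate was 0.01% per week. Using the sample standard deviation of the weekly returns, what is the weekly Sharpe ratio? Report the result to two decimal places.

μ = (-0.14 − 0.16 + 0.36 + 0.57 + 0.36 − 0.8 − 0.42) / 7 = -0.230 / 7 = -0.0329%
Sample std dev = √[1.4381 / 6] = 0.4896%
Sharpe = (μ − rf) / σ = (-0.0329 − 0.01) / 0.4896 = -0.0429 / 0.4896 = -0.0876

-0.09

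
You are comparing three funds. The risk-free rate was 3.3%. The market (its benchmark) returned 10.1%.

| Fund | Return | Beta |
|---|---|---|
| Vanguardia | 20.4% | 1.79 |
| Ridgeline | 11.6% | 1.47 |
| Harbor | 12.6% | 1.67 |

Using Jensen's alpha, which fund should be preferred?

Vanguardia

Vanguardia: α = 20.4% − [3.3% + 1.79 × (10.1% − 3.3%)] = 4.928
Ridgeline: α = 11.6% − [3.3% + 1.47 × (10.1% − 3.3%)] = -1.696
Harbor: α = 12.6% − [3.3% + 1.67 × (10.1% − 3.3%)] = -2.056
Highest: Vanguardia (4.928).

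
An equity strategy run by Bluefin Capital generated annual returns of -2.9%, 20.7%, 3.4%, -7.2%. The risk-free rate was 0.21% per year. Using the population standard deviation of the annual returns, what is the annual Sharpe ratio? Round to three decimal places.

0.310

μ = (-2.9 + 20.7 + 3.4 − 7.2) / 4 = 3.5000%
Population σ = √[Σ(r − μ)² / 4] = √[451.3000 / 4] = √112.8250 = 10.6219%
Sharpe = (μ − rf) / σ = (3.5000 − 0.21) / 10.6219 = 3.2900 / 10.6219 = 0.3097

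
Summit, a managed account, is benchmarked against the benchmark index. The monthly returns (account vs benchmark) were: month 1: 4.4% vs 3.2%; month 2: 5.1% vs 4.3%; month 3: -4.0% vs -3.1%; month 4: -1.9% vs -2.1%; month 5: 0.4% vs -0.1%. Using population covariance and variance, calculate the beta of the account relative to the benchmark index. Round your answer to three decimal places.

r̄p = 0.8000%,  r̄m = 0.4400%
Cov = Σ(rp − r̄p)(rm − r̄m) / 5 = 10.1200
Var(rm) = Σ(rm − r̄m)² / 5 = 8.3584
β = Cov / Var = 10.1200 / 8.3584 = 1.2108

1.211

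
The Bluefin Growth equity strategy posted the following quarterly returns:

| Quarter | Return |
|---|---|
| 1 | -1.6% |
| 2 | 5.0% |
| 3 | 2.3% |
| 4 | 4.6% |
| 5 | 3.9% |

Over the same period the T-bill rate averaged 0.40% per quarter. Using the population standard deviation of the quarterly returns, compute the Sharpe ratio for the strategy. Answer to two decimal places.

1.02

r̄ = (-1.6 + 5 + 2.3 + 4.6 + 3.9) / 5 = 14.20 / 5 = 2.8400%
Σ(r − r̄)² = (-1.6 − 2.8400)² + (5 − 2.8400)² + … = 28.8920
σ = √[28.8920 / 5] = 2.4038%
Sharpe = (r̄ − rf) / σ = (2.8400 − 0.4) / 2.4038 = 2.4400 / 2.4038 = 1.0151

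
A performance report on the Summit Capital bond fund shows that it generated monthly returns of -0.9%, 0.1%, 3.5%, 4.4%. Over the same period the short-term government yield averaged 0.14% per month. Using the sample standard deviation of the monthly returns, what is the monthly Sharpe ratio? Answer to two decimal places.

0.64

μ = (-0.9 + 0.1 + 3.5 + 4.4) / 4 = 7.10 / 4 = 1.7750%
Sample σ = √[Σ(r − μ)² / 3] = √[19.8275 / 3] = √6.6092 = 2.5708%
Sharpe = (μ − rf) / σ = (1.7750 − 0.14) / 2.5708 = 1.6350 / 2.5708 = 0.6360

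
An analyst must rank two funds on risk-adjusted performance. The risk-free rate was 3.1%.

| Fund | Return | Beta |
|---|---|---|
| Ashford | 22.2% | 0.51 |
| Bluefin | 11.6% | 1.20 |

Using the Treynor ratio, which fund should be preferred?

Ashford

Ashford: Treynor = (22.2% − 3.1%) / 0.51 = 37.451
Bluefin: Treynor = (11.6% − 3.1%) / 1.20 = 7.083
Highest: Ashford (37.451).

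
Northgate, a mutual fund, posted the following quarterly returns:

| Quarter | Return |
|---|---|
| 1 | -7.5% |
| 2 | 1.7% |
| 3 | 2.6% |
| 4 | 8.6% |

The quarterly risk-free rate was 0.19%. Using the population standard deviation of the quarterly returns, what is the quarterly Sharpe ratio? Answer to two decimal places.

r̄ = (-7.5 + 1.7 + 2.6 + 8.6) / 4 = 5.40 / 4 = 1.3500%
Population std dev = √[132.5700 / 4] = 5.7570%
Sharpe = (r̄ − rf) / σ = (1.3500 − 0.19) / 5.7570 = 1.1600 / 5.7570 = 0.2015

0.20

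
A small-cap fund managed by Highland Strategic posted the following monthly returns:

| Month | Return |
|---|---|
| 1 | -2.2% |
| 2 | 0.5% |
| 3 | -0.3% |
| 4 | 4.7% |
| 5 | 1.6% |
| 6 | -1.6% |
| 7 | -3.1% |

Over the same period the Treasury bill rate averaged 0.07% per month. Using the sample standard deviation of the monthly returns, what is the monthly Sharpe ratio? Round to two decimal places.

Mean return r̄ = -0.40 / 7 = -0.0571%
Sample σ = √[Σ(r − r̄)² / 6] = √[41.9771 / 6] = √6.9962 = 2.6450%
Sharpe = (r̄ − rf) / σ = (-0.0571 − 0.07) / 2.6450 = -0.1271 / 2.6450 = -0.0481

-0.05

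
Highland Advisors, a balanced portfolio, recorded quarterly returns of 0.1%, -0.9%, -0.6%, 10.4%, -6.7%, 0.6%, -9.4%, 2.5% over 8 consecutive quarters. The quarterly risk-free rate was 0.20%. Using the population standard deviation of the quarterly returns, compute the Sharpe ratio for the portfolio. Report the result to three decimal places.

μ = (0.1 − 0.9 − 0.6 + 10.4 − 6.7 + 0.6 − 9.4 + 2.5) / 8 = -4.00 / 8 = -0.5000%
Σ(r − μ)² = (0.1 − (-0.5000))² + (-0.9 − (-0.5000))² + … = 247.2000
population σ = √(247.2000 / 8) = √30.9000 = 5.5588%
Sharpe = (μ − rf) / σ = (-0.5000 − 0.2) / 5.5588 = -0.7000 / 5.5588 = -0.1259

-0.126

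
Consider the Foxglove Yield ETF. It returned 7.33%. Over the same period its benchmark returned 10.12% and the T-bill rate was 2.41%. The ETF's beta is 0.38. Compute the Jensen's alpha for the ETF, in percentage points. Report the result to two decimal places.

CAPM expected return = Rf + β(Rm − Rf) = 2.41% + 0.38 × (10.12% − 2.41%) = 2.41 + 0.38 × 7.71 = 5.3398%
Jensen's α = Rp − E[R] = 7.33% − 5.3398% = 1.9902

1.99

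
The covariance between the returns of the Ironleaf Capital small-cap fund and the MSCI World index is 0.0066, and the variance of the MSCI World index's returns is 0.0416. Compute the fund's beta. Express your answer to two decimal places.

β = Cov(Rp, Rm) / Var(Rm) = 0.0066 / 0.0416 = 0.1587

0.16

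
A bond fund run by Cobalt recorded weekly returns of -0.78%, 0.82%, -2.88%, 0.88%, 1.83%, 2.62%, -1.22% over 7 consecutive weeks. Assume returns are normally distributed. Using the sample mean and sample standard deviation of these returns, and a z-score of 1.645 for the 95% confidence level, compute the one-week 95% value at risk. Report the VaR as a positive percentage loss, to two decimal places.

μ = (-0.78 + 0.82 − 2.88 + 0.88 + 1.83 + 2.62 − 1.22) / 7 = 0.1814%
Σ(r − μ)² = (-0.78 − 0.1814)² + (0.82 − 0.1814)² + (-2.88 − 0.1814)² + … = 21.8209
σ = √[21.8209 / 6] = 1.9070%
VaR = −(μ − z·σ) = −(0.1814 − 1.645 × 1.9070) = −(-2.9556) = 2.9556%

2.96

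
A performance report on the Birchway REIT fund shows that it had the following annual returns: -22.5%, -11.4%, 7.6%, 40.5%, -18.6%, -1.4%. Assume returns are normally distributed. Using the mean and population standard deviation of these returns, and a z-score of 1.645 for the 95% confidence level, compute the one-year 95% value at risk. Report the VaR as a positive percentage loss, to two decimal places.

35.71

μ = (-22.5 − 11.4 + 7.6 + 40.5 − 18.6 − 1.4) / 6 = -0.9667%
Population σ = √[Σ(r − μ)² / 6] = √[2676.5333 / 6] = √446.0889 = 21.1208%
VaR = −(μ − z·σ) = −(-0.9667 − 1.645 × 21.1208) = −(-35.7104) = 35.7104%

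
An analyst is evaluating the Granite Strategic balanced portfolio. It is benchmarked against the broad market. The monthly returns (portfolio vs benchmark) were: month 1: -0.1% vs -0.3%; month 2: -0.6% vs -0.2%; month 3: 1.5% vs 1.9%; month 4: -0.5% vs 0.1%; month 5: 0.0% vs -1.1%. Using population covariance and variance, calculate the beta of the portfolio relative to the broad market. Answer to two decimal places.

r̄p = 0.0600%,  r̄m = 0.0800%
Cov = Σ(rp − r̄p)(rm − r̄m) / 5 = 0.5852
Var(rm) = Σ(rm − r̄m)² / 5 = 0.9856
β = Cov / Var = 0.5852 / 0.9856 = 0.5938

0.59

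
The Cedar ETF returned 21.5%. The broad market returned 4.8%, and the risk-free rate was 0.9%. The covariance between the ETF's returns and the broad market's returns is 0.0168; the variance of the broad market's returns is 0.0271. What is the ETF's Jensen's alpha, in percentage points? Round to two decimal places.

β = Cov / Var = 0.0168 / 0.0271 = 0.6199
E[R] = Rf + β(Rm − Rf) = 0.9% + 0.6199 × (4.8% − 0.9%) = 3.3176%
α = Rp − E[R] = 21.5% − 3.3176% = 18.1824

18.18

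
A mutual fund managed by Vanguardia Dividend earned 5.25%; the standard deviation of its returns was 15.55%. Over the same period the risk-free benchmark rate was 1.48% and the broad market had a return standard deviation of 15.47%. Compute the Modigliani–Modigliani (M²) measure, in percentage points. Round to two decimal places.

Sharpe = (Rp − Rf) / σp = (5.25% − 1.48%) / 15.55% = 0.2424
M² = Rf + Sharpe × σm = 1.48% + 0.2424 × 15.47% = 5.2299%

5.23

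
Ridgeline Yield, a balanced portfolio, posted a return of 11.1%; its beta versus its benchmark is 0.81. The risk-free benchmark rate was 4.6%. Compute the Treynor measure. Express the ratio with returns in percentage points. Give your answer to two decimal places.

8.02

Treynor = (Rp − Rf) / β = (11.1% − 4.6%) / 0.81 = 6.50 / 0.81 = 8.0247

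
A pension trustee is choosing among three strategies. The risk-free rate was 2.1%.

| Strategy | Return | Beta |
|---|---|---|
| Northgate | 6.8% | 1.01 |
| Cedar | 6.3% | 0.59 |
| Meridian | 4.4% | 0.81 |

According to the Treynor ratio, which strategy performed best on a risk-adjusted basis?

Northgate: Treynor = (6.8% − 2.1%) / 1.01 = 4.653
Cedar: Treynor = (6.3% − 2.1%) / 0.59 = 7.119
Meridian: Treynor = (4.4% − 2.1%) / 0.81 = 2.840
Highest: Cedar (7.119).

Cedar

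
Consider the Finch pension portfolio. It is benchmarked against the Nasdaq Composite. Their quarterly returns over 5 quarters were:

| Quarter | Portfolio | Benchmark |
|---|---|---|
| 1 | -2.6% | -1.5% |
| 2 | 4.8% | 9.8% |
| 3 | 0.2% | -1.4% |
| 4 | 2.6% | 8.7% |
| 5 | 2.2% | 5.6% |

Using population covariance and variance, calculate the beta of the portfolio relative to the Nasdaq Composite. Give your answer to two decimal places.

r̄p = 1.4400%,  r̄m = 4.2400%
Cov = Σ(rp − r̄p)(rm − r̄m) / 5 = 11.0144
Var(rm) = Σ(rm − r̄m)² / 5 = 23.4824
β = Cov / Var = 11.0144 / 23.4824 = 0.4690

0.47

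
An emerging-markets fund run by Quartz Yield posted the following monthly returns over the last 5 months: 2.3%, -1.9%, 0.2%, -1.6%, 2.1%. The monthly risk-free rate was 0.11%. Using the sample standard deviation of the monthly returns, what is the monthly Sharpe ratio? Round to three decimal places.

0.056

Mean return r̄ = 1.10 / 5 = 0.2200%
Sample σ = √[Σ(r − r̄)² / 4] = √[15.6680 / 4] = √3.9170 = 1.9791%
Sharpe = (r̄ − rf) / σ = (0.2200 − 0.11) / 1.9791 = 0.1100 / 1.9791 = 0.0556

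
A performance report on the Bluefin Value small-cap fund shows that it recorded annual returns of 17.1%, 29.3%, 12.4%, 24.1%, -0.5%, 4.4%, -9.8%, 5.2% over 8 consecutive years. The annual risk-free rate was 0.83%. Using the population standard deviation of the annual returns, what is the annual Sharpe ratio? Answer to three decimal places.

r̄ = (17.1 + 29.3 + 12.4 + 24.1 − 0.5 + 4.4 − 9.8 + 5.2) / 8 = 10.2750%
Σ(r − r̄)² = 1183.5550; population σ = √(1183.5550/8) = 12.1632%
Sharpe = (r̄ − rf) / σ = (10.2750 − 0.83) / 12.1632 = 9.4450 / 12.1632 = 0.7765

0.777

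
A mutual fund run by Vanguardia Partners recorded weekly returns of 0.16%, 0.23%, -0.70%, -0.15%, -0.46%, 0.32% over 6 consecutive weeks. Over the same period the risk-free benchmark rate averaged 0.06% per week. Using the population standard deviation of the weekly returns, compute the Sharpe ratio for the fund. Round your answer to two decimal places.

μ = (0.16 + 0.23 − 0.7 − 0.15 − 0.46 + 0.32) / 6 = -0.1000%
Population σ = √[Σ(r − μ)² / 6] = √[0.8450 / 6] = √0.1408 = 0.3752%
Sharpe = (μ − rf) / σ = (-0.1000 − 0.06) / 0.3752 = -0.1600 / 0.3752 = -0.4264

-0.43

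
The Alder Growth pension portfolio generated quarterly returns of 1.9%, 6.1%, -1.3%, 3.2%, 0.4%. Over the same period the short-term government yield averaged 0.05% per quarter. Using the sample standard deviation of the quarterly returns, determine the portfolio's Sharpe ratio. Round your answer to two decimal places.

r̄ = (1.9 + 6.1 − 1.3 + 3.2 + 0.4) / 5 = 2.0600%
Σ(r − r̄)² = (1.9 − 2.0600)² + (6.1 − 2.0600)² + (-1.3 − 2.0600)² + … = 31.6920
sample σ = √(31.6920 / 4) = √7.9230 = 2.8148%
Sharpe = (r̄ − rf) / σ = (2.0600 − 0.05) / 2.8148 = 2.0100 / 2.8148 = 0.7141

0.71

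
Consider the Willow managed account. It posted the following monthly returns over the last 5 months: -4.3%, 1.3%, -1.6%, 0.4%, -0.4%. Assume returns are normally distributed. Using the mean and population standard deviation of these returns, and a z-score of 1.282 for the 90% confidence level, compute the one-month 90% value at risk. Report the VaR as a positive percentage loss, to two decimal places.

Mean return μ = -4.60 / 5 = -0.9200%
Σ(r − μ)² = 18.8280; population σ = √(18.8280/5) = 1.9405%
VaR = −(μ − z·σ) = −(-0.9200 − 1.282 × 1.9405) = −(-3.4077) = 3.4077%

3.41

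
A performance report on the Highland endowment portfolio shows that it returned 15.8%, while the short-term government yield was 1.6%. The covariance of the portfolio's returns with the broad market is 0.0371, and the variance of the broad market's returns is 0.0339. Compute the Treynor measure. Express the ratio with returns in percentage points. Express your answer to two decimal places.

β = Cov / Var = 0.0371 / 0.0339 = 1.0944
Treynor = (Rp − Rf) / β = (15.8% − 1.6%) / 1.0944 = 14.20 / 1.0944 = 12.9751

12.98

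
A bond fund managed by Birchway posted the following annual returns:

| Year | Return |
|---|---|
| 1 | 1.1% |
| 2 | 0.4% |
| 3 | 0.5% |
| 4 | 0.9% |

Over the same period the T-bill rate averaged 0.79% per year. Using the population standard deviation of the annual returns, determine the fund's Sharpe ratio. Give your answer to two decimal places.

-0.23

μ = (1.1 + 0.4 + 0.5 + 0.9) / 4 = 0.7250%
Population std dev = √[0.3275 / 4] = 0.2861%
Sharpe = (μ − rf) / σ = (0.7250 − 0.79) / 0.2861 = -0.0650 / 0.2861 = -0.2272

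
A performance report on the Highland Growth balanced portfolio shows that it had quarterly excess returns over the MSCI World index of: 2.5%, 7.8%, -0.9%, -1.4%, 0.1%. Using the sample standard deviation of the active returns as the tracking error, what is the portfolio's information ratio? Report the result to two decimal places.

0.43

r̄ = (2.5 + 7.8 − 0.9 − 1.4 + 0.1) / 5 = 8.10 / 5 = 1.6200%
Σ(r − r̄)² = 56.7480; sample σ = √(56.7480/4) = 3.7666%
IR = r̄ / tracking error = 1.6200 / 3.7666 = 0.4301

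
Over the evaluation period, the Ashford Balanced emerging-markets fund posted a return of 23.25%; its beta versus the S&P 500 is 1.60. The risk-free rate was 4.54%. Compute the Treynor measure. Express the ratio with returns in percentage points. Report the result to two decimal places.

11.69

Treynor = (Rp − Rf) / β = (23.25% − 4.54%) / 1.60 = 18.71 / 1.60 = 11.6938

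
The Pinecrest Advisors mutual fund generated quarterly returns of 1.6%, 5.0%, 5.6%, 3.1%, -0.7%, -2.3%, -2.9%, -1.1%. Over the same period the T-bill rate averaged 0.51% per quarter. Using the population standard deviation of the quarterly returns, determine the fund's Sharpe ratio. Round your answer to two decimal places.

0.17

Mean return r̄ = 8.30 / 8 = 1.0375%
Population σ = √[Σ(r − r̄)² / 8] = √[75.3188 / 8] = √9.4149 = 3.0684%
Sharpe = (r̄ − rf) / σ = (1.0375 − 0.51) / 3.0684 = 0.5275 / 3.0684 = 0.1719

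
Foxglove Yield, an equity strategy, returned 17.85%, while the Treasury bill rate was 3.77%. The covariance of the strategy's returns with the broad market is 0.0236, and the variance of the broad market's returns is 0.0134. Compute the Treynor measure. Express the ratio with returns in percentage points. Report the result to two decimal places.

7.99

β = Cov / Var = 0.0236 / 0.0134 = 1.7612
Treynor = (Rp − Rf) / β = (17.85% − 3.77%) / 1.7612 = 14.08 / 1.7612 = 7.9945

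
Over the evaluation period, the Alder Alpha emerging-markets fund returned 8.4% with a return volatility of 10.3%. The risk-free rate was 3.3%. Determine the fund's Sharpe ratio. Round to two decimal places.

0.50

Sharpe = (Rp − Rf) / σp = (8.4% − 3.3%) / 10.3% = 5.10% / 10.3% = 0.4951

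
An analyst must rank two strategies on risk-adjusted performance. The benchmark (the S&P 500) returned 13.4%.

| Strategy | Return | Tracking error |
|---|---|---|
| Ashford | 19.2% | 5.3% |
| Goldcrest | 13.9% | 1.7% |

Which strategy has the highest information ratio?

Ashford

Ashford: IR = (19.2% − 13.4%) / 5.3% = 1.094
Goldcrest: IR = (13.9% − 13.4%) / 1.7% = 0.294
Highest: Ashford (1.094).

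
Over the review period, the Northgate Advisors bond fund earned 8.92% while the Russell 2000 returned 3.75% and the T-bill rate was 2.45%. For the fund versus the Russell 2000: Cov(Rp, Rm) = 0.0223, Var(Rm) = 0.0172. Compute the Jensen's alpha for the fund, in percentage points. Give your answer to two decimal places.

β = Cov / Var = 0.0223 / 0.0172 = 1.2965
E[R] = Rf + β(Rm − Rf) = 2.45% + 1.2965 × (3.75% − 2.45%) = 4.1355%
α = Rp − E[R] = 8.92% − 4.1355% = 4.7845

4.78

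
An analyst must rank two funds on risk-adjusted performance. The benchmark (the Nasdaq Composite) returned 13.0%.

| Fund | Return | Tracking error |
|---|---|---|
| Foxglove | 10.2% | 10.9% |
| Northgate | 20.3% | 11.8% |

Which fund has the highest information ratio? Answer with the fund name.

Foxglove: IR = (10.2% − 13.0%) / 10.9% = -0.257
Northgate: IR = (20.3% − 13.0%) / 11.8% = 0.619
Highest: Northgate (0.619).

Northgate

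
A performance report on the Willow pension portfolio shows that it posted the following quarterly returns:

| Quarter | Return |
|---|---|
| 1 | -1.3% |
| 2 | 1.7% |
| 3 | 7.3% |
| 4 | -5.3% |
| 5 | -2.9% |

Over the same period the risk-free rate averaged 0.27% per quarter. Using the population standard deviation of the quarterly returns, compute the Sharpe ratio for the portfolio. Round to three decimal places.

-0.085

r̄ = (-1.3 + 1.7 + 7.3 − 5.3 − 2.9) / 5 = -0.1000%
Σ(r − r̄)² = (-1.3 − (-0.1000))² + (1.7 − (-0.1000))² + (7.3 − (-0.1000))² + … = 94.3200
population σ = √(94.3200 / 5) = √18.8640 = 4.3433%
Sharpe = (r̄ − rf) / σ = (-0.1000 − 0.27) / 4.3433 = -0.3700 / 4.3433 = -0.0852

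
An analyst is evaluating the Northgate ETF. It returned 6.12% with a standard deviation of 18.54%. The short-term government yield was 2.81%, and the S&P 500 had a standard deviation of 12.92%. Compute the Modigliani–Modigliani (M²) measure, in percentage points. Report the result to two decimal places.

Sharpe = (Rp − Rf) / σp = (6.12% − 2.81%) / 18.54% = 0.1785
M² = Rf + Sharpe × σm = 2.81% + 0.1785 × 12.92% = 5.1162%

5.12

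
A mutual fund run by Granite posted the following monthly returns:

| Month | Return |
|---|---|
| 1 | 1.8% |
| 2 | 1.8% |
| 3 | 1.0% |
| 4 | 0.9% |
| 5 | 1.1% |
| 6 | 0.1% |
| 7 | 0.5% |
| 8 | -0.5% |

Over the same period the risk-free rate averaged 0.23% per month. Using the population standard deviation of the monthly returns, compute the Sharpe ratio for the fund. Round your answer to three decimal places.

r̄ = (1.8 + 1.8 + 1 + 0.9 + 1.1 + 0.1 + 0.5 − 0.5) / 8 = 6.70 / 8 = 0.8375%
Population std dev = √[4.3988 / 8] = 0.7415%
Sharpe = (r̄ − rf) / σ = (0.8375 − 0.23) / 0.7415 = 0.6075 / 0.7415 = 0.8193

0.819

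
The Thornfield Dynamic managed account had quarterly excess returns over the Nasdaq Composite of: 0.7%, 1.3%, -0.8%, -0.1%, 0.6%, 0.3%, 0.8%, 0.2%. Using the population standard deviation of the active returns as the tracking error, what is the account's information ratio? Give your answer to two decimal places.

0.63

r̄ = (0.7 + 1.3 − 0.8 − 0.1 + 0.6 + 0.3 + 0.8 + 0.2) / 8 = 0.3750%
Population σ = √[Σ(r − r̄)² / 8] = √[2.8350 / 8] = √0.3544 = 0.5953%
IR = r̄ / tracking error = 0.3750 / 0.5953 = 0.6299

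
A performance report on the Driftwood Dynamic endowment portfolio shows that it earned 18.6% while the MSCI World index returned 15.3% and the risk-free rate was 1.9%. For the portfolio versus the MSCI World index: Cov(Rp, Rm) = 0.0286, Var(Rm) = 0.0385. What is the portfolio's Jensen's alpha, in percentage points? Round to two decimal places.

β = Cov / Var = 0.0286 / 0.0385 = 0.7429
E[R] = Rf + β(Rm − Rf) = 1.9% + 0.7429 × (15.3% − 1.9%) = 11.8549%
α = Rp − E[R] = 18.6% − 11.8549% = 6.7451

6.75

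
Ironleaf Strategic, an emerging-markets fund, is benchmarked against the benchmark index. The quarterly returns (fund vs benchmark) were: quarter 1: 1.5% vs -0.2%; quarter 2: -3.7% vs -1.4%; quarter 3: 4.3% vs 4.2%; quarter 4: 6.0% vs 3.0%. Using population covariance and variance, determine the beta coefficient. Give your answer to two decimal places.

r̄p = 2.0250%,  r̄m = 1.4000%
Cov = Σ(rp − r̄p)(rm − r̄m) / 4 = 7.4000
Var(rm) = Σ(rm − r̄m)² / 4 = 5.2000
β = Cov / Var = 7.4000 / 5.2000 = 1.4231

1.42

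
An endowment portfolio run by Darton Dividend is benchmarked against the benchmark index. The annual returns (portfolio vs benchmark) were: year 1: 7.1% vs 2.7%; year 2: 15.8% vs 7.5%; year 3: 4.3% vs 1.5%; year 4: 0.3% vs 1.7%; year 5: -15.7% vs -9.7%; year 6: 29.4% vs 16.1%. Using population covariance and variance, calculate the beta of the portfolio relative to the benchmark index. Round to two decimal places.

1.78

r̄p = 6.8667%,  r̄m = 3.3000%
Cov = Σ(rp − r̄p)(rm − r̄m) / 6 = 105.7167
Var(rm) = Σ(rm − r̄m)² / 6 = 59.4400
β = Cov / Var = 105.7167 / 59.4400 = 1.7785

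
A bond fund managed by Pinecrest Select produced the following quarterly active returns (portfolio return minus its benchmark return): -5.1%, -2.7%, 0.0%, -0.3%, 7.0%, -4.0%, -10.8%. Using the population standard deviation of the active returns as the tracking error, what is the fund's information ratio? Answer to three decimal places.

-0.449

μ = (-5.1 − 2.7 + 0 − 0.3 + 7 − 4 − 10.8) / 7 = -2.2714%
Population σ = √[Σ(r − μ)² / 7] = √[178.9143 / 7] = √25.5592 = 5.0556%
IR = μ / tracking error = -2.2714 / 5.0556 = -0.4493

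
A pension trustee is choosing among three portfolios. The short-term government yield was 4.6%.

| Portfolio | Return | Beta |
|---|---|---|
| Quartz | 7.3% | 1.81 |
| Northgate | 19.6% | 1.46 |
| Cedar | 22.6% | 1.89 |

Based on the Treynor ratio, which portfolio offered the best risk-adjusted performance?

Quartz: Treynor = (7.3% − 4.6%) / 1.81 = 1.492
Northgate: Treynor = (19.6% − 4.6%) / 1.46 = 10.274
Cedar: Treynor = (22.6% − 4.6%) / 1.89 = 9.524
Highest: Northgate (10.274).

Northgate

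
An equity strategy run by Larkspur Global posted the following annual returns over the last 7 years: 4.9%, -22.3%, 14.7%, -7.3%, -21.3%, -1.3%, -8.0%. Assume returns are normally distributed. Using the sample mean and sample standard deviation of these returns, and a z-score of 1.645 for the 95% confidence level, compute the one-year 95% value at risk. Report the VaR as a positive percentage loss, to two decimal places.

27.81

μ = (4.9 − 22.3 + 14.7 − 7.3 − 21.3 − 1.3 − 8) / 7 = -5.8000%
Sample std dev = √[1074.5800 / 6] = 13.3827%
VaR = −(μ − z·σ) = −(-5.8000 − 1.645 × 13.3827) = −(-27.8145) = 27.8145%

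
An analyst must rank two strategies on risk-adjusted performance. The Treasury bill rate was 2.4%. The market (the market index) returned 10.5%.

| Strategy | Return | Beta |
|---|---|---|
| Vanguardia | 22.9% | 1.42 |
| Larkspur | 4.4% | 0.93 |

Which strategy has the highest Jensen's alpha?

Vanguardia: α = 22.9% − [2.4% + 1.42 × (10.5% − 2.4%)] = 8.998
Larkspur: α = 4.4% − [2.4% + 0.93 × (10.5% − 2.4%)] = -5.533
Highest: Vanguardia (8.998).

Vanguardia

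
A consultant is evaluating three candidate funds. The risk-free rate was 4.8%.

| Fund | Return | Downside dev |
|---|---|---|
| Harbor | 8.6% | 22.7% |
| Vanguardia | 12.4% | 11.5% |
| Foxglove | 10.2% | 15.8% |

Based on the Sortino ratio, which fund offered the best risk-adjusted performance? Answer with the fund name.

Vanguardia

Harbor: Sortino ratio = (8.6% − 4.8%) / 22.7% = 0.167
Vanguardia: Sortino ratio = (12.4% − 4.8%) / 11.5% = 0.661
Foxglove: Sortino ratio = (10.2% − 4.8%) / 15.8% = 0.342
Highest: Vanguardia (0.661).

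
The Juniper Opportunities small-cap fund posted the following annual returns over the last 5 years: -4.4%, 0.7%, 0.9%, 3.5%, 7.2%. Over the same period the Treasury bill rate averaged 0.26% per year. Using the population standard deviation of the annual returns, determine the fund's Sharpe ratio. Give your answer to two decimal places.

0.35

r̄ = (-4.4 + 0.7 + 0.9 + 3.5 + 7.2) / 5 = 1.5800%
Population std dev = √[72.2680 / 5] = 3.8018%
Sharpe = (r̄ − rf) / σ = (1.5800 − 0.26) / 3.8018 = 1.3200 / 3.8018 = 0.3472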